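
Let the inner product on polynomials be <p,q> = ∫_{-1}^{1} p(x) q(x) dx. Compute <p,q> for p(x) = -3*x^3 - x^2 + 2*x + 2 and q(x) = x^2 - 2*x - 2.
<p,q> = -6

Expand the product: p(x)·q(x) = -3*x^5 + 5*x^4 + 10*x^3 - 8*x - 4.
∫_{-1}^{1} of each monomial x^k gives [2/(k+1) if k even, 0 if k odd]. Integrating term-by-term (or equivalently evaluating the antiderivative F(x) = -x^6/2 + x^5 + 5*x^4/2 - 4*x^2 - 4*x at the endpoints):
  F(1) − F(−1) = -5 − (1) = -6.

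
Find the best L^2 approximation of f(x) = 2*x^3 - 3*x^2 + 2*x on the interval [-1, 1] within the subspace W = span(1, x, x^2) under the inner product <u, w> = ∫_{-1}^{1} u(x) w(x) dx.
g(x) = -3*x^2 + 16*x/5

The best approximation g ∈ W is the orthogonal projection of f onto W. Writing g = a_0 + a_1 x + a_2 x^2, the coefficients solve the normal equations G · a = b where
  G_{ij} = <φ_i, φ_j> and b_i = <f, φ_i>, with φ_0 = 1, φ_1 = x, φ_2 = x^2.
G =
  [2, 0, 2/3]
  [0, 2/3, 0]
  [2/3, 0, 2/5],
b = (-2, 32/15, -6/5).
Solving gives a_0 = 0, a_1 = 16/5, a_2 = -3, so
  g(x) = -3*x^2 + 16*x/5.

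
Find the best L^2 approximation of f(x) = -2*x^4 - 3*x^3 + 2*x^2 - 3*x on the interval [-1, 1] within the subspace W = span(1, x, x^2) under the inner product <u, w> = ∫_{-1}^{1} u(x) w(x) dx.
g(x) = 2*x^2/7 - 24*x/5 + 6/35

The best approximation g ∈ W is the orthogonal projection of f onto W. Writing g = a_0 + a_1 x + a_2 x^2, the coefficients solve the normal equations G · a = b where
  G_{ij} = <φ_i, φ_j> and b_i = <f, φ_i>, with φ_0 = 1, φ_1 = x, φ_2 = x^2.
G =
  [2, 0, 2/3]
  [0, 2/3, 0]
  [2/3, 0, 2/5],
b = (8/15, -16/5, 8/35).
Solving gives a_0 = 6/35, a_1 = -24/5, a_2 = 2/7, so
  g(x) = 2*x^2/7 - 24*x/5 + 6/35.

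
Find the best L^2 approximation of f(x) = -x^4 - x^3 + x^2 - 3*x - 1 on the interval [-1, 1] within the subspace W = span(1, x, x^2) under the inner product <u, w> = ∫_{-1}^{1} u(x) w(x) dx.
g(x) = x^2/7 - 18*x/5 - 32/35

The best approximation g ∈ W is the orthogonal projection of f onto W. Writing g = a_0 + a_1 x + a_2 x^2, the coefficients solve the normal equations G · a = b where
  G_{ij} = <φ_i, φ_j> and b_i = <f, φ_i>, with φ_0 = 1, φ_1 = x, φ_2 = x^2.
G =
  [2, 0, 2/3]
  [0, 2/3, 0]
  [2/3, 0, 2/5],
b = (-26/15, -12/5, -58/105).
Solving gives a_0 = -32/35, a_1 = -18/5, a_2 = 1/7, so
  g(x) = x^2/7 - 18*x/5 - 32/35.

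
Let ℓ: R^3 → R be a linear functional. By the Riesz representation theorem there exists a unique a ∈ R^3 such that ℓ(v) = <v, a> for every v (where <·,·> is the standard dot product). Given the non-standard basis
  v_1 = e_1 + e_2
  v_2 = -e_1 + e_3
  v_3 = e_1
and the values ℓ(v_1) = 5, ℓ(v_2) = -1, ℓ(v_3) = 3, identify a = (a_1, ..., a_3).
a = (3, 2, 2)

Write a = (a_1, ..., a_3) in the standard basis. For each basis vector v_i, ℓ(v_i) = <v_i, a> is a linear equation in the a_j's. Collect the n equations into a matrix system V a = ℓ, where row i of V is v_i (expressed in the standard basis). Since V is invertible (lower-triangular with 1s on the diagonal, up to permutation), solve by back-substitution:
  V =
[[1, 1, 0],
 [-1, 0, 1],
 [1, 0, 0]]
  V a = (5, -1, 3)
Solving gives a = (3, 2, 2).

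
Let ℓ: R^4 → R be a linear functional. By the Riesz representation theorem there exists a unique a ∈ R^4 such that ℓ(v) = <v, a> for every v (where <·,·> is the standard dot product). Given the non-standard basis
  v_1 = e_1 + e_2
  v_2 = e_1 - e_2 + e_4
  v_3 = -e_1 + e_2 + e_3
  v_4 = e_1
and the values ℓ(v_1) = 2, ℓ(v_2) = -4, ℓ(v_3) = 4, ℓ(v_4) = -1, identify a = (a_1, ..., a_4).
a = (-1, 3, 0, 0)

Write a = (a_1, ..., a_4) in the standard basis. For each basis vector v_i, ℓ(v_i) = <v_i, a> is a linear equation in the a_j's. Collect the n equations into a matrix system V a = ℓ, where row i of V is v_i (expressed in the standard basis). Since V is invertible (lower-triangular with 1s on the diagonal, up to permutation), solve by back-substitution:
  V =
[[1, 1, 0, 0],
 [1, -1, 0, 1],
 [-1, 1, 1, 0],
 [1, 0, 0, 0]]
  V a = (2, -4, 4, -1)
Solving gives a = (-1, 3, 0, 0).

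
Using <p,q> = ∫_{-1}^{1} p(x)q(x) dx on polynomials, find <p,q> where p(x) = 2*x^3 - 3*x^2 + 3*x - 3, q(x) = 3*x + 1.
<p,q> = 2/5

Expand the product: p(x)·q(x) = 6*x^4 - 7*x^3 + 6*x^2 - 6*x - 3.
∫_{-1}^{1} of each monomial x^k gives [2/(k+1) if k even, 0 if k odd]. Integrating term-by-term (or equivalently evaluating the antiderivative F(x) = 6*x^5/5 - 7*x^4/4 + 2*x^3 - 3*x^2 - 3*x at the endpoints):
  F(1) − F(−1) = -91/20 − (-99/20) = 2/5.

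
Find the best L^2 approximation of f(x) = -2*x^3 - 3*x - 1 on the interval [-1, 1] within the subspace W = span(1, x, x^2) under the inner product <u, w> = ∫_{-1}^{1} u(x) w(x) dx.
g(x) = -21*x/5 - 1

The best approximation g ∈ W is the orthogonal projection of f onto W. Writing g = a_0 + a_1 x + a_2 x^2, the coefficients solve the normal equations G · a = b where
  G_{ij} = <φ_i, φ_j> and b_i = <f, φ_i>, with φ_0 = 1, φ_1 = x, φ_2 = x^2.
G =
  [2, 0, 2/3]
  [0, 2/3, 0]
  [2/3, 0, 2/5],
b = (-2, -14/5, -2/3).
Solving gives a_0 = -1, a_1 = -21/5, a_2 = 0, so
  g(x) = -21*x/5 - 1.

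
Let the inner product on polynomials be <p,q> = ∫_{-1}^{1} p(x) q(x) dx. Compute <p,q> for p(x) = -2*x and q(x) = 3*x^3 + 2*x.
<p,q> = -76/15

Expand the product: p(x)·q(x) = -6*x^4 - 4*x^2.
∫_{-1}^{1} of each monomial x^k gives [2/(k+1) if k even, 0 if k odd]. Integrating term-by-term (or equivalently evaluating the antiderivative F(x) = -6*x^5/5 - 4*x^3/3 at the endpoints):
  F(1) − F(−1) = -38/15 − (38/15) = -76/15.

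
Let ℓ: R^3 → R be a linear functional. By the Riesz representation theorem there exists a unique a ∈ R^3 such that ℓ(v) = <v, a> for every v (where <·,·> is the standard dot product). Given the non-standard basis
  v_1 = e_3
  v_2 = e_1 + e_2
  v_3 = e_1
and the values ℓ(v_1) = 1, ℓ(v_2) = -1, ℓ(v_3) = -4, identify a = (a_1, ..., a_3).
a = (-4, 3, 1)

Write a = (a_1, ..., a_3) in the standard basis. For each basis vector v_i, ℓ(v_i) = <v_i, a> is a linear equation in the a_j's. Collect the n equations into a matrix system V a = ℓ, where row i of V is v_i (expressed in the standard basis). Since V is invertible (lower-triangular with 1s on the diagonal, up to permutation), solve by back-substitution:
  V =
[[0, 0, 1],
 [1, 1, 0],
 [1, 0, 0]]
  V a = (1, -1, -4)
Solving gives a = (-4, 3, 1).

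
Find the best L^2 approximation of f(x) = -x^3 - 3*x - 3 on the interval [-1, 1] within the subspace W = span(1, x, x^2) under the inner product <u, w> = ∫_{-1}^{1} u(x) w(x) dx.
g(x) = -18*x/5 - 3

The best approximation g ∈ W is the orthogonal projection of f onto W. Writing g = a_0 + a_1 x + a_2 x^2, the coefficients solve the normal equations G · a = b where
  G_{ij} = <φ_i, φ_j> and b_i = <f, φ_i>, with φ_0 = 1, φ_1 = x, φ_2 = x^2.
G =
  [2, 0, 2/3]
  [0, 2/3, 0]
  [2/3, 0, 2/5],
b = (-6, -12/5, -2).
Solving gives a_0 = -3, a_1 = -18/5, a_2 = 0, so
  g(x) = -18*x/5 - 3.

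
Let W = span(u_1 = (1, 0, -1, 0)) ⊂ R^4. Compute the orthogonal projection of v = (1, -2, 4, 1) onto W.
proj_W(v) = (-3/2, 0, 3/2, 0)

Set up U = [u_1 | ... | u_1] ∈ R^(4×1). The projector onto W = col(U) is P = U (U^T U)^(-1) U^T.
Compute U^T U =
  [2],
and U^T v = (-3).
Solve U^T U · c = U^T v for the coefficients: c = (-3/2). The projection is proj_W(v) = U c.
Check: (v - proj_W(v)) · u_1 = 0  (should be 0).
Result: proj_W(v) = (-3/2, 0, 3/2, 0).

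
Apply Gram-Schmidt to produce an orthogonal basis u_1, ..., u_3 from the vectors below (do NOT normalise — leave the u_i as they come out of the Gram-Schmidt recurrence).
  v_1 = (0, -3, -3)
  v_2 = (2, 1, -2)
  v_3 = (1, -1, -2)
Orthogonal basis:
  u_1 = (0, -3, -3)
  u_2 = (2, 3/2, -3/2)
  u_3 = (3/17, -2/17, 2/17)

Apply the Gram-Schmidt recurrence
  u_1 = v_1
  u_i = v_i − Σ_{j<i} ((v_i · u_j) / (u_j · u_j)) · u_j.

Step by step this gives:
  u_1 = (0, -3, -3)
  u_2 = (2, 3/2, -3/2)
  u_3 = (3/17, -2/17, 2/17)

Orthogonality check:
  u_2 · u_1 = 0 (should be 0)
  u_3 · u_1 = 0 (should be 0)
  u_3 · u_2 = 0 (should be 0)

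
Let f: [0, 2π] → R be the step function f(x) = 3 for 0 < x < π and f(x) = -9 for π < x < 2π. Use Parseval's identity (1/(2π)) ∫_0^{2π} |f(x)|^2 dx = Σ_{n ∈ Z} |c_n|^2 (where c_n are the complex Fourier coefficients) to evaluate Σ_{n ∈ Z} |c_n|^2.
Σ |c_n|^2 = 45

Parseval equates the L^2 energy of f (normalised by 1/(2π)) with the ℓ^2 sum of its Fourier coefficients: (1/(2π)) ∫_0^{2π} |f|^2 = Σ |c_n|^2.
Compute the left side: (1/(2π)) [∫_0^π 3^2 dx + ∫_π^{2π} (-9)^2 dx] = (1/(2π)) · (9π + 81π) = (9 + 81)/2 = 45.
So Σ_{n ∈ Z} |c_n|^2 = 45.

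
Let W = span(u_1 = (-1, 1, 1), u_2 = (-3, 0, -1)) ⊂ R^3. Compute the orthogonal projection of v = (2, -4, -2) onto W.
proj_W(v) = (30/13, -36/13, -38/13)

Set up U = [u_1 | ... | u_2] ∈ R^(3×2). The projector onto W = col(U) is P = U (U^T U)^(-1) U^T.
Compute U^T U =
  [3, 2]
  [2, 10],
and U^T v = (-8, -4).
Solve U^T U · c = U^T v for the coefficients: c = (-36/13, 2/13). The projection is proj_W(v) = U c.
Check: (v - proj_W(v)) · u_1 = 0  (should be 0).
Check: (v - proj_W(v)) · u_2 = 0  (should be 0).
Result: proj_W(v) = (30/13, -36/13, -38/13).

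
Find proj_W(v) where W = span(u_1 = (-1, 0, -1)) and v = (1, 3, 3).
proj_W(v) = (2, 0, 2)

Set up U = [u_1 | ... | u_1] ∈ R^(3×1). The projector onto W = col(U) is P = U (U^T U)^(-1) U^T.
Compute U^T U =
  [2],
and U^T v = (-4).
Solve U^T U · c = U^T v for the coefficients: c = (-2). The projection is proj_W(v) = U c.
Check: (v - proj_W(v)) · u_1 = 0  (should be 0).
Result: proj_W(v) = (2, 0, 2).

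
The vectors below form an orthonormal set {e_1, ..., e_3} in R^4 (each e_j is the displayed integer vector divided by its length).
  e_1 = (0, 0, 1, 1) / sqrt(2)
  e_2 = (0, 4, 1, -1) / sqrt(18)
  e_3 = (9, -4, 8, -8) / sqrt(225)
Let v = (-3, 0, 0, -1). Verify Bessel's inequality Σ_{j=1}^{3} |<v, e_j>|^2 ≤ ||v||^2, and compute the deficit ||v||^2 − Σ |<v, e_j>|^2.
Σ |<v, e_j>|^2 = 54/25; ||v||^2 = 10; deficit = 196/25

Write each e_j = u_j / sqrt(<u_j, u_j>) where u_j is the displayed integer vector. Then <v, e_j> = <v, u_j> / sqrt(<u_j, u_j>), so |<v, e_j>|^2 = <v, u_j>^2 / <u_j, u_j>.
Coefficients: <v, e_1> = -1/sqrt(2), <v, e_2> = 1/sqrt(18), <v, e_3> = -19/sqrt(225).
Square and sum: Σ |<v, e_j>|^2 = 54/25.
Compute ||v||^2 = v·v = 10.
Deficit = 10 − 54/25 = 196/25 ≥ 0, confirming Bessel's inequality. (The deficit equals ||v − Σ <v,e_j> e_j||^2, the squared distance from v to span{e_j}.)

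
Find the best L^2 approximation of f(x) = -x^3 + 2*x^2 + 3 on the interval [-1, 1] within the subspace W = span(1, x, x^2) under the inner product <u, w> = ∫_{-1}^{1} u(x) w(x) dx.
g(x) = 2*x^2 - 3*x/5 + 3

The best approximation g ∈ W is the orthogonal projection of f onto W. Writing g = a_0 + a_1 x + a_2 x^2, the coefficients solve the normal equations G · a = b where
  G_{ij} = <φ_i, φ_j> and b_i = <f, φ_i>, with φ_0 = 1, φ_1 = x, φ_2 = x^2.
G =
  [2, 0, 2/3]
  [0, 2/3, 0]
  [2/3, 0, 2/5],
b = (22/3, -2/5, 14/5).
Solving gives a_0 = 3, a_1 = -3/5, a_2 = 2, so
  g(x) = 2*x^2 - 3*x/5 + 3.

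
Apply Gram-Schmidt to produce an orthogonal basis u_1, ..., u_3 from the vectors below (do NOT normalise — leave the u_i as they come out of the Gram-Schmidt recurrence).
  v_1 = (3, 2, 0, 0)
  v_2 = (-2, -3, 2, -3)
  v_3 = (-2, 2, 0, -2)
Orthogonal basis:
  u_1 = (3, 2, 0, 0)
  u_2 = (10/13, -15/13, 2, -3)
  u_3 = (-160/97, 240/97, -28/97, -152/97)

Apply the Gram-Schmidt recurrence
  u_1 = v_1
  u_i = v_i − Σ_{j<i} ((v_i · u_j) / (u_j · u_j)) · u_j.

Step by step this gives:
  u_1 = (3, 2, 0, 0)
  u_2 = (10/13, -15/13, 2, -3)
  u_3 = (-160/97, 240/97, -28/97, -152/97)

Orthogonality check:
  u_2 · u_1 = 0 (should be 0)
  u_3 · u_1 = 0 (should be 0)
  u_3 · u_2 = 0 (should be 0)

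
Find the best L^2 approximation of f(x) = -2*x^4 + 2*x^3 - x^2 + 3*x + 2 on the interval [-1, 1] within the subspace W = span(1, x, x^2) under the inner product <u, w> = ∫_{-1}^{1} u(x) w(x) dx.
g(x) = -19*x^2/7 + 21*x/5 + 76/35

The best approximation g ∈ W is the orthogonal projection of f onto W. Writing g = a_0 + a_1 x + a_2 x^2, the coefficients solve the normal equations G · a = b where
  G_{ij} = <φ_i, φ_j> and b_i = <f, φ_i>, with φ_0 = 1, φ_1 = x, φ_2 = x^2.
G =
  [2, 0, 2/3]
  [0, 2/3, 0]
  [2/3, 0, 2/5],
b = (38/15, 14/5, 38/105).
Solving gives a_0 = 76/35, a_1 = 21/5, a_2 = -19/7, so
  g(x) = -19*x^2/7 + 21*x/5 + 76/35.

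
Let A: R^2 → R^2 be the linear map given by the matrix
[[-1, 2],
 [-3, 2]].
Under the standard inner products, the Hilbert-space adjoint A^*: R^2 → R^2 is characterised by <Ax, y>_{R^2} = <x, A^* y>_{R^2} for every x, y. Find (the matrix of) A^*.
A^* = A^T =
[[-1, -3],
 [2, 2]]

For real matrices with standard dot products, the defining identity <Ax, y> = <x, A^* y> gives (Ax)^T y = x^T (A^*) y, i.e. x^T A^T y = x^T (A^*) y. Since this holds for all x, y, we must have A^* = A^T. Therefore
A^* =
[[-1, -3],
 [2, 2]].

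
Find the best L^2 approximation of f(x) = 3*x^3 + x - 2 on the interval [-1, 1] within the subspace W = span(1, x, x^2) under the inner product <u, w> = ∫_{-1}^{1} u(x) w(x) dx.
g(x) = 14*x/5 - 2

The best approximation g ∈ W is the orthogonal projection of f onto W. Writing g = a_0 + a_1 x + a_2 x^2, the coefficients solve the normal equations G · a = b where
  G_{ij} = <φ_i, φ_j> and b_i = <f, φ_i>, with φ_0 = 1, φ_1 = x, φ_2 = x^2.
G =
  [2, 0, 2/3]
  [0, 2/3, 0]
  [2/3, 0, 2/5],
b = (-4, 28/15, -4/3).
Solving gives a_0 = -2, a_1 = 14/5, a_2 = 0, so
  g(x) = 14*x/5 - 2.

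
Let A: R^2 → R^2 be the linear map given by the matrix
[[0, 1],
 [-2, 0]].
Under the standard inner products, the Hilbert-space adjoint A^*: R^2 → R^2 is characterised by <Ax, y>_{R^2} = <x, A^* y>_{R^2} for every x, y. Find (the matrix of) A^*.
A^* = A^T =
[[0, -2],
 [1, 0]]

For real matrices with standard dot products, the defining identity <Ax, y> = <x, A^* y> gives (Ax)^T y = x^T (A^*) y, i.e. x^T A^T y = x^T (A^*) y. Since this holds for all x, y, we must have A^* = A^T. Therefore
A^* =
[[0, -2],
 [1, 0]].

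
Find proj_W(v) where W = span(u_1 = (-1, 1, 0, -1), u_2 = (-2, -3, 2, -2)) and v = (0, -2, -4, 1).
proj_W(v) = (77/62, -16/31, -9/31, 77/62)

Set up U = [u_1 | ... | u_2] ∈ R^(4×2). The projector onto W = col(U) is P = U (U^T U)^(-1) U^T.
Compute U^T U =
  [3, 1]
  [1, 21],
and U^T v = (-3, -4).
Solve U^T U · c = U^T v for the coefficients: c = (-59/62, -9/62). The projection is proj_W(v) = U c.
Check: (v - proj_W(v)) · u_1 = 0  (should be 0).
Check: (v - proj_W(v)) · u_2 = 0  (should be 0).
Result: proj_W(v) = (77/62, -16/31, -9/31, 77/62).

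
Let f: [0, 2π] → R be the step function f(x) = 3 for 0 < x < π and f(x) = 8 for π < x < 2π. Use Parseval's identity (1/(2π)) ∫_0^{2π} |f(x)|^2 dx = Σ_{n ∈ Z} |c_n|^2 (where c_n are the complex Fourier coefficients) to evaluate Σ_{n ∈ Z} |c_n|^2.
Σ |c_n|^2 = 73/2

Parseval equates the L^2 energy of f (normalised by 1/(2π)) with the ℓ^2 sum of its Fourier coefficients: (1/(2π)) ∫_0^{2π} |f|^2 = Σ |c_n|^2.
Compute the left side: (1/(2π)) [∫_0^π 3^2 dx + ∫_π^{2π} 8^2 dx] = (1/(2π)) · (9π + 64π) = (9 + 64)/2 = 73/2.
So Σ_{n ∈ Z} |c_n|^2 = 73/2.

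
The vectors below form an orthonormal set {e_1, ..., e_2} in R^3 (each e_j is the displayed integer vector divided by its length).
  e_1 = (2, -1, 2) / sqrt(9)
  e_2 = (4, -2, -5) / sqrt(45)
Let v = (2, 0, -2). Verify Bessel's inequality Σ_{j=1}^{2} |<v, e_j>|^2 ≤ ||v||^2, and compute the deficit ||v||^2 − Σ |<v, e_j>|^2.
Σ |<v, e_j>|^2 = 36/5; ||v||^2 = 8; deficit = 4/5

Write each e_j = u_j / sqrt(<u_j, u_j>) where u_j is the displayed integer vector. Then <v, e_j> = <v, u_j> / sqrt(<u_j, u_j>), so |<v, e_j>|^2 = <v, u_j>^2 / <u_j, u_j>.
Coefficients: <v, e_1> = 0/sqrt(9), <v, e_2> = 18/sqrt(45).
Square and sum: Σ |<v, e_j>|^2 = 36/5.
Compute ||v||^2 = v·v = 8.
Deficit = 8 − 36/5 = 4/5 ≥ 0, confirming Bessel's inequality. (The deficit equals ||v − Σ <v,e_j> e_j||^2, the squared distance from v to span{e_j}.)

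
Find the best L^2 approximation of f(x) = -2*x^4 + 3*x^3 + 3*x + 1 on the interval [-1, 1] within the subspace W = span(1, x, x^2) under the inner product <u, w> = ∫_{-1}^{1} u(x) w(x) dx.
g(x) = -12*x^2/7 + 24*x/5 + 41/35

The best approximation g ∈ W is the orthogonal projection of f onto W. Writing g = a_0 + a_1 x + a_2 x^2, the coefficients solve the normal equations G · a = b where
  G_{ij} = <φ_i, φ_j> and b_i = <f, φ_i>, with φ_0 = 1, φ_1 = x, φ_2 = x^2.
G =
  [2, 0, 2/3]
  [0, 2/3, 0]
  [2/3, 0, 2/5],
b = (6/5, 16/5, 2/21).
Solving gives a_0 = 41/35, a_1 = 24/5, a_2 = -12/7, so
  g(x) = -12*x^2/7 + 24*x/5 + 41/35.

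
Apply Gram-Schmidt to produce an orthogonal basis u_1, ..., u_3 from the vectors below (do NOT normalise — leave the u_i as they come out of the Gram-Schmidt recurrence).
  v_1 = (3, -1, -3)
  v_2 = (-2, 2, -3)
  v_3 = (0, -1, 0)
Orthogonal basis:
  u_1 = (3, -1, -3)
  u_2 = (-41/19, 39/19, -54/19)
  u_3 = (-135/322, -225/322, -30/161)

Apply the Gram-Schmidt recurrence
  u_1 = v_1
  u_i = v_i − Σ_{j<i} ((v_i · u_j) / (u_j · u_j)) · u_j.

Step by step this gives:
  u_1 = (3, -1, -3)
  u_2 = (-41/19, 39/19, -54/19)
  u_3 = (-135/322, -225/322, -30/161)

Orthogonality check:
  u_2 · u_1 = 0 (should be 0)
  u_3 · u_1 = 0 (should be 0)
  u_3 · u_2 = 0 (should be 0)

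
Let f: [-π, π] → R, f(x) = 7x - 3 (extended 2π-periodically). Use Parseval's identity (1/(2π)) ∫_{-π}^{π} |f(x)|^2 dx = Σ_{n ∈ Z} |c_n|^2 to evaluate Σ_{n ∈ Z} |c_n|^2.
Σ |c_n|^2 = 49π^2/3 + 9

Expand and integrate term by term over [-π, π]:
  ∫ (7x)^2 dx = 49·(2π^3/3); ∫ 2·7·(-3)·x dx = 0 (odd integrand); ∫ (-3)^2 dx = 9·2π.
So (1/(2π)) ∫_{-π}^{π} (7x - 3)^2 dx = 49π^2/3 + 9 = 49π^2/3 + 9.
Parseval ⇒ Σ |c_n|^2 = 49π^2/3 + 9.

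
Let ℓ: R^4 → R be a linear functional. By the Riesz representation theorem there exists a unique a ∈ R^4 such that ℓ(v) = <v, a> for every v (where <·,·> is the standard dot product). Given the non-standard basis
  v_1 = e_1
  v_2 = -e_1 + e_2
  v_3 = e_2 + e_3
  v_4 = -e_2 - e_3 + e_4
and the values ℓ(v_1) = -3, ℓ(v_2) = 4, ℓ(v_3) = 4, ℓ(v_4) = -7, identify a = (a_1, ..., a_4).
a = (-3, 1, 3, -3)

Write a = (a_1, ..., a_4) in the standard basis. For each basis vector v_i, ℓ(v_i) = <v_i, a> is a linear equation in the a_j's. Collect the n equations into a matrix system V a = ℓ, where row i of V is v_i (expressed in the standard basis). Since V is invertible (lower-triangular with 1s on the diagonal, up to permutation), solve by back-substitution:
  V =
[[1, 0, 0, 0],
 [-1, 1, 0, 0],
 [0, 1, 1, 0],
 [0, -1, -1, 1]]
  V a = (-3, 4, 4, -7)
Solving gives a = (-3, 1, 3, -3).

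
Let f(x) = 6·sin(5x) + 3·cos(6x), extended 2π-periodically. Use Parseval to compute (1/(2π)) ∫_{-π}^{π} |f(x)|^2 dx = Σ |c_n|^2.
Σ |c_n|^2 = 45/2

Expand |f|^2 and use orthogonality of {sin(nx), cos(mx)} on [-π, π]:
  ∫_{-π}^{π} sin(nx)^2 dx = π, ∫ cos(mx)^2 dx = π, and cross terms integrate to 0.
So ∫_{-π}^{π} f(x)^2 dx = 6^2 · π + 3^2 · π = (36 + 9)π.
Divide by 2π: (36 + 9)/2 = 45/2.
By Parseval, this equals Σ |c_n|^2.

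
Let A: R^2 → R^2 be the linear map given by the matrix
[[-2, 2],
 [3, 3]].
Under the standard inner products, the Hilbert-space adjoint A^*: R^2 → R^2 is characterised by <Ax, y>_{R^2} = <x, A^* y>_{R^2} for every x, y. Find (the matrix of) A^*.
A^* = A^T =
[[-2, 3],
 [2, 3]]

For real matrices with standard dot products, the defining identity <Ax, y> = <x, A^* y> gives (Ax)^T y = x^T (A^*) y, i.e. x^T A^T y = x^T (A^*) y. Since this holds for all x, y, we must have A^* = A^T. Therefore
A^* =
[[-2, 3],
 [2, 3]].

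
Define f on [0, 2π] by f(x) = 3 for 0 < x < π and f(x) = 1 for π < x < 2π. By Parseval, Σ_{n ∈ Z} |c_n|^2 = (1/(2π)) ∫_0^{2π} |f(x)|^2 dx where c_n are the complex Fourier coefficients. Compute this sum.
Σ |c_n|^2 = 5

Parseval equates the L^2 energy of f (normalised by 1/(2π)) with the ℓ^2 sum of its Fourier coefficients: (1/(2π)) ∫_0^{2π} |f|^2 = Σ |c_n|^2.
Compute the left side: (1/(2π)) [∫_0^π 3^2 dx + ∫_π^{2π} 1^2 dx] = (1/(2π)) · (9π + 1π) = (9 + 1)/2 = 5.
So Σ_{n ∈ Z} |c_n|^2 = 5.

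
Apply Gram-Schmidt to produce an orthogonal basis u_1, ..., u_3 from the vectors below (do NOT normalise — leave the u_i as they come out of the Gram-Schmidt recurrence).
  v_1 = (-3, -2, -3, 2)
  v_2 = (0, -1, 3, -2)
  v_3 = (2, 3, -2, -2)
Orthogonal basis:
  u_1 = (-3, -2, -3, 2)
  u_2 = (-33/26, -24/13, 45/26, -15/13)
  u_3 = (-11/27, 11/27, -13/9, -64/27)

Apply the Gram-Schmidt recurrence
  u_1 = v_1
  u_i = v_i − Σ_{j<i} ((v_i · u_j) / (u_j · u_j)) · u_j.

Step by step this gives:
  u_1 = (-3, -2, -3, 2)
  u_2 = (-33/26, -24/13, 45/26, -15/13)
  u_3 = (-11/27, 11/27, -13/9, -64/27)

Orthogonality check:
  u_2 · u_1 = 0 (should be 0)
  u_3 · u_1 = 0 (should be 0)
  u_3 · u_2 = 0 (should be 0)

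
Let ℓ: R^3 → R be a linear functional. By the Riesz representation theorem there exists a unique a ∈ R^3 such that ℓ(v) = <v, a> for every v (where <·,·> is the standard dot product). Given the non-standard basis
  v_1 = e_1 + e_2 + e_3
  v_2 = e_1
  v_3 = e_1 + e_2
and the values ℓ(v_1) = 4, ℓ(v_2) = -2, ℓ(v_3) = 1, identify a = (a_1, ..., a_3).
a = (-2, 3, 3)

Write a = (a_1, ..., a_3) in the standard basis. For each basis vector v_i, ℓ(v_i) = <v_i, a> is a linear equation in the a_j's. Collect the n equations into a matrix system V a = ℓ, where row i of V is v_i (expressed in the standard basis). Since V is invertible (lower-triangular with 1s on the diagonal, up to permutation), solve by back-substitution:
  V =
[[1, 1, 1],
 [1, 0, 0],
 [1, 1, 0]]
  V a = (4, -2, 1)
Solving gives a = (-2, 3, 3).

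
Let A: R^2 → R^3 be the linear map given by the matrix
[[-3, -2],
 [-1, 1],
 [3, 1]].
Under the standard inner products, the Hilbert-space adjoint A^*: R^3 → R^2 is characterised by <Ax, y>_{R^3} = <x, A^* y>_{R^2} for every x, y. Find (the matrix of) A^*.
A^* = A^T =
[[-3, -1, 3],
 [-2, 1, 1]]

For real matrices with standard dot products, the defining identity <Ax, y> = <x, A^* y> gives (Ax)^T y = x^T (A^*) y, i.e. x^T A^T y = x^T (A^*) y. Since this holds for all x, y, we must have A^* = A^T. Therefore
A^* =
[[-3, -1, 3],
 [-2, 1, 1]].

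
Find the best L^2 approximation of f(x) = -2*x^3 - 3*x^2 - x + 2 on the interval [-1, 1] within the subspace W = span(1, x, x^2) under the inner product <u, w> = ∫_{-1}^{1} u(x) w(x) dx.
g(x) = -3*x^2 - 11*x/5 + 2

The best approximation g ∈ W is the orthogonal projection of f onto W. Writing g = a_0 + a_1 x + a_2 x^2, the coefficients solve the normal equations G · a = b where
  G_{ij} = <φ_i, φ_j> and b_i = <f, φ_i>, with φ_0 = 1, φ_1 = x, φ_2 = x^2.
G =
  [2, 0, 2/3]
  [0, 2/3, 0]
  [2/3, 0, 2/5],
b = (2, -22/15, 2/15).
Solving gives a_0 = 2, a_1 = -11/5, a_2 = -3, so
  g(x) = -3*x^2 - 11*x/5 + 2.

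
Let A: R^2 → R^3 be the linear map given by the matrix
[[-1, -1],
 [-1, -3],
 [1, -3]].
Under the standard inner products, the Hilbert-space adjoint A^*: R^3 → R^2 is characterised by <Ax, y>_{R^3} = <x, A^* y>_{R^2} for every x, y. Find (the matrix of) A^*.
A^* = A^T =
[[-1, -1, 1],
 [-1, -3, -3]]

For real matrices with standard dot products, the defining identity <Ax, y> = <x, A^* y> gives (Ax)^T y = x^T (A^*) y, i.e. x^T A^T y = x^T (A^*) y. Since this holds for all x, y, we must have A^* = A^T. Therefore
A^* =
[[-1, -1, 1],
 [-1, -3, -3]].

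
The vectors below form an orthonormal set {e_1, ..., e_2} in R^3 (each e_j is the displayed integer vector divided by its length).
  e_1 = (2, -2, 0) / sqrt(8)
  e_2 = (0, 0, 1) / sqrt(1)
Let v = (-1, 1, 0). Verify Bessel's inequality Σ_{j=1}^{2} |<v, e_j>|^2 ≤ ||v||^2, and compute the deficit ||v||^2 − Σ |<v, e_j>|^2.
Σ |<v, e_j>|^2 = 2; ||v||^2 = 2; deficit = 0

Write each e_j = u_j / sqrt(<u_j, u_j>) where u_j is the displayed integer vector. Then <v, e_j> = <v, u_j> / sqrt(<u_j, u_j>), so |<v, e_j>|^2 = <v, u_j>^2 / <u_j, u_j>.
Coefficients: <v, e_1> = -4/sqrt(8), <v, e_2> = 0/sqrt(1).
Square and sum: Σ |<v, e_j>|^2 = 2.
Compute ||v||^2 = v·v = 2.
Deficit = 2 − 2 = 0 ≥ 0, confirming Bessel's inequality. (The deficit equals ||v − Σ <v,e_j> e_j||^2, the squared distance from v to span{e_j}.)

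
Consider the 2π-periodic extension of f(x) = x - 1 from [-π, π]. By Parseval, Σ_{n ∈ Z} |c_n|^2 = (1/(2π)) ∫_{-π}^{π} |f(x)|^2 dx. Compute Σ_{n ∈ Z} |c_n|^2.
Σ |c_n|^2 = π^2/3 + 1

Expand and integrate term by term over [-π, π]:
  ∫ (x)^2 dx = 1·(2π^3/3); ∫ 2·1·(-1)·x dx = 0 (odd integrand); ∫ (-1)^2 dx = 1·2π.
So (1/(2π)) ∫_{-π}^{π} (x - 1)^2 dx = 1π^2/3 + 1 = π^2/3 + 1.
Parseval ⇒ Σ |c_n|^2 = π^2/3 + 1.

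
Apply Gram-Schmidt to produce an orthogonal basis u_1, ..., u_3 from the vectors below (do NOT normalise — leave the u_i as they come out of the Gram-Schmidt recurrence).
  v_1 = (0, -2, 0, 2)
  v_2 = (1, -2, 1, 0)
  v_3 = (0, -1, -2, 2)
Orthogonal basis:
  u_1 = (0, -2, 0, 2)
  u_2 = (1, -1, 1, -1)
  u_3 = (3/4, -1/4, -5/4, -1/4)

Apply the Gram-Schmidt recurrence
  u_1 = v_1
  u_i = v_i − Σ_{j<i} ((v_i · u_j) / (u_j · u_j)) · u_j.

Step by step this gives:
  u_1 = (0, -2, 0, 2)
  u_2 = (1, -1, 1, -1)
  u_3 = (3/4, -1/4, -5/4, -1/4)

Orthogonality check:
  u_2 · u_1 = 0 (should be 0)
  u_3 · u_1 = 0 (should be 0)
  u_3 · u_2 = 0 (should be 0)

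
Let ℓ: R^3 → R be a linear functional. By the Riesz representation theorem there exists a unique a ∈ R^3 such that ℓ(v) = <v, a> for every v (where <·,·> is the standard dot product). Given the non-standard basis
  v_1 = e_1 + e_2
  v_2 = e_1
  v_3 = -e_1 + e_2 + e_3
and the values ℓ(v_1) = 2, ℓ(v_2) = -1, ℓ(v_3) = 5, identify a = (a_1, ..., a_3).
a = (-1, 3, 1)

Write a = (a_1, ..., a_3) in the standard basis. For each basis vector v_i, ℓ(v_i) = <v_i, a> is a linear equation in the a_j's. Collect the n equations into a matrix system V a = ℓ, where row i of V is v_i (expressed in the standard basis). Since V is invertible (lower-triangular with 1s on the diagonal, up to permutation), solve by back-substitution:
  V =
[[1, 1, 0],
 [1, 0, 0],
 [-1, 1, 1]]
  V a = (2, -1, 5)
Solving gives a = (-1, 3, 1).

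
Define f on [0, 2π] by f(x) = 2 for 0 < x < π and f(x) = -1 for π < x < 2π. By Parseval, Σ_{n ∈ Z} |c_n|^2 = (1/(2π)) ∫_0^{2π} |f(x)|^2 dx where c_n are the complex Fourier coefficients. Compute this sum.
Σ |c_n|^2 = 5/2

Parseval equates the L^2 energy of f (normalised by 1/(2π)) with the ℓ^2 sum of its Fourier coefficients: (1/(2π)) ∫_0^{2π} |f|^2 = Σ |c_n|^2.
Compute the left side: (1/(2π)) [∫_0^π 2^2 dx + ∫_π^{2π} (-1)^2 dx] = (1/(2π)) · (4π + 1π) = (4 + 1)/2 = 5/2.
So Σ_{n ∈ Z} |c_n|^2 = 5/2.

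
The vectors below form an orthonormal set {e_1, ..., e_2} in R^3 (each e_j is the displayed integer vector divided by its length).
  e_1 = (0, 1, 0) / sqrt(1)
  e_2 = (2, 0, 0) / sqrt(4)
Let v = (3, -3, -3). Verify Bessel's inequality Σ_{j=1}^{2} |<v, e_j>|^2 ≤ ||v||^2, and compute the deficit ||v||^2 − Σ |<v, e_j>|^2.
Σ |<v, e_j>|^2 = 18; ||v||^2 = 27; deficit = 9

Write each e_j = u_j / sqrt(<u_j, u_j>) where u_j is the displayed integer vector. Then <v, e_j> = <v, u_j> / sqrt(<u_j, u_j>), so |<v, e_j>|^2 = <v, u_j>^2 / <u_j, u_j>.
Coefficients: <v, e_1> = -3/sqrt(1), <v, e_2> = 6/sqrt(4).
Square and sum: Σ |<v, e_j>|^2 = 18.
Compute ||v||^2 = v·v = 27.
Deficit = 27 − 18 = 9 ≥ 0, confirming Bessel's inequality. (The deficit equals ||v − Σ <v,e_j> e_j||^2, the squared distance from v to span{e_j}.)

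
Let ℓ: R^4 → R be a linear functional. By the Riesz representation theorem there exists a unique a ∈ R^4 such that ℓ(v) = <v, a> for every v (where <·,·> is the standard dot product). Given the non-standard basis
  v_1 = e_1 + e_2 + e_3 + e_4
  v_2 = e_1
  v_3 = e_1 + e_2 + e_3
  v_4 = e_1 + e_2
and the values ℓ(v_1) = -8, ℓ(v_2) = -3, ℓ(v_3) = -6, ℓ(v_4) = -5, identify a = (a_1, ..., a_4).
a = (-3, -2, -1, -2)

Write a = (a_1, ..., a_4) in the standard basis. For each basis vector v_i, ℓ(v_i) = <v_i, a> is a linear equation in the a_j's. Collect the n equations into a matrix system V a = ℓ, where row i of V is v_i (expressed in the standard basis). Since V is invertible (lower-triangular with 1s on the diagonal, up to permutation), solve by back-substitution:
  V =
[[1, 1, 1, 1],
 [1, 0, 0, 0],
 [1, 1, 1, 0],
 [1, 1, 0, 0]]
  V a = (-8, -3, -6, -5)
Solving gives a = (-3, -2, -1, -2).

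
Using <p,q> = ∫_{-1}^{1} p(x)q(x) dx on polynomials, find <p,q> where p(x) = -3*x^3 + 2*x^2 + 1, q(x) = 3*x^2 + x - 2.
<p,q> = -52/15

Expand the product: p(x)·q(x) = -9*x^5 + 3*x^4 + 8*x^3 - x^2 + x - 2.
∫_{-1}^{1} of each monomial x^k gives [2/(k+1) if k even, 0 if k odd]. Integrating term-by-term (or equivalently evaluating the antiderivative F(x) = -3*x^6/2 + 3*x^5/5 + 2*x^4 - x^3/3 + x^2/2 - 2*x at the endpoints):
  F(1) − F(−1) = -11/15 − (41/15) = -52/15.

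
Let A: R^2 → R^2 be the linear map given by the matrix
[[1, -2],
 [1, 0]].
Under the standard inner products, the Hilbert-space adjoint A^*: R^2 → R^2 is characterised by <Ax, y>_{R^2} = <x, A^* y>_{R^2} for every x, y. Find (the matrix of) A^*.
A^* = A^T =
[[1, 1],
 [-2, 0]]

For real matrices with standard dot products, the defining identity <Ax, y> = <x, A^* y> gives (Ax)^T y = x^T (A^*) y, i.e. x^T A^T y = x^T (A^*) y. Since this holds for all x, y, we must have A^* = A^T. Therefore
A^* =
[[1, 1],
 [-2, 0]].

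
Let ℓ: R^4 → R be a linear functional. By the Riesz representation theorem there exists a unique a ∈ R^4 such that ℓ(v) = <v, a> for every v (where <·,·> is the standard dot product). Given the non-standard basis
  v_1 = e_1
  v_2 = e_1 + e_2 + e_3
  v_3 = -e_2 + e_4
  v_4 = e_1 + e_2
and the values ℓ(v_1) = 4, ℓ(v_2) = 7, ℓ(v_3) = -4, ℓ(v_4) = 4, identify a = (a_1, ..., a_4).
a = (4, 0, 3, -4)

Write a = (a_1, ..., a_4) in the standard basis. For each basis vector v_i, ℓ(v_i) = <v_i, a> is a linear equation in the a_j's. Collect the n equations into a matrix system V a = ℓ, where row i of V is v_i (expressed in the standard basis). Since V is invertible (lower-triangular with 1s on the diagonal, up to permutation), solve by back-substitution:
  V =
[[1, 0, 0, 0],
 [1, 1, 1, 0],
 [0, -1, 0, 1],
 [1, 1, 0, 0]]
  V a = (4, 7, -4, 4)
Solving gives a = (4, 0, 3, -4).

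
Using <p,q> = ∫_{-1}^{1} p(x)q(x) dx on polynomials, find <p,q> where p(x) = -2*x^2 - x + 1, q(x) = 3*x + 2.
<p,q> = -2/3

Expand the product: p(x)·q(x) = -6*x^3 - 7*x^2 + x + 2.
∫_{-1}^{1} of each monomial x^k gives [2/(k+1) if k even, 0 if k odd]. Integrating term-by-term (or equivalently evaluating the antiderivative F(x) = -3*x^4/2 - 7*x^3/3 + x^2/2 + 2*x at the endpoints):
  F(1) − F(−1) = -4/3 − (-2/3) = -2/3.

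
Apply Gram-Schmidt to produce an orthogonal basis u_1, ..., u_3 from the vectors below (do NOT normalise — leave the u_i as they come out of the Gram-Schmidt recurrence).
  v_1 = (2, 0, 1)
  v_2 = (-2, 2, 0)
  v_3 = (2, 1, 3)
Orthogonal basis:
  u_1 = (2, 0, 1)
  u_2 = (-2/5, 2, 4/5)
  u_3 = (-1/2, -1/2, 1)

Apply the Gram-Schmidt recurrence
  u_1 = v_1
  u_i = v_i − Σ_{j<i} ((v_i · u_j) / (u_j · u_j)) · u_j.

Step by step this gives:
  u_1 = (2, 0, 1)
  u_2 = (-2/5, 2, 4/5)
  u_3 = (-1/2, -1/2, 1)

Orthogonality check:
  u_2 · u_1 = 0 (should be 0)
  u_3 · u_1 = 0 (should be 0)
  u_3 · u_2 = 0 (should be 0)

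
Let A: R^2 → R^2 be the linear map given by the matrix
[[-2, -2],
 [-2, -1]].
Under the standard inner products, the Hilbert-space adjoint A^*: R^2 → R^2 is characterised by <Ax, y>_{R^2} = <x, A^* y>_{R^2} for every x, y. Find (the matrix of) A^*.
A^* = A^T =
[[-2, -2],
 [-2, -1]]

For real matrices with standard dot products, the defining identity <Ax, y> = <x, A^* y> gives (Ax)^T y = x^T (A^*) y, i.e. x^T A^T y = x^T (A^*) y. Since this holds for all x, y, we must have A^* = A^T. Therefore
A^* =
[[-2, -2],
 [-2, -1]].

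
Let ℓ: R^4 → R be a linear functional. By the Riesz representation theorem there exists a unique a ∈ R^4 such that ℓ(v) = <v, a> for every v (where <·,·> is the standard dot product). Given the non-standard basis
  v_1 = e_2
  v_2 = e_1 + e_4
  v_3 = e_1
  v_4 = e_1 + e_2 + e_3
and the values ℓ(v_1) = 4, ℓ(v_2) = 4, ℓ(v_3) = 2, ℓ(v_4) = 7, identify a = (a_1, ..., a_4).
a = (2, 4, 1, 2)

Write a = (a_1, ..., a_4) in the standard basis. For each basis vector v_i, ℓ(v_i) = <v_i, a> is a linear equation in the a_j's. Collect the n equations into a matrix system V a = ℓ, where row i of V is v_i (expressed in the standard basis). Since V is invertible (lower-triangular with 1s on the diagonal, up to permutation), solve by back-substitution:
  V =
[[0, 1, 0, 0],
 [1, 0, 0, 1],
 [1, 0, 0, 0],
 [1, 1, 1, 0]]
  V a = (4, 4, 2, 7)
Solving gives a = (2, 4, 1, 2).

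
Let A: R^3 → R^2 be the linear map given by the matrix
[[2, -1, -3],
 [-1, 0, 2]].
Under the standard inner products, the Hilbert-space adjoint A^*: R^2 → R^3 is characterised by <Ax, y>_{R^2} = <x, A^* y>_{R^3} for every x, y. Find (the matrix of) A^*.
A^* = A^T =
[[2, -1],
 [-1, 0],
 [-3, 2]]

For real matrices with standard dot products, the defining identity <Ax, y> = <x, A^* y> gives (Ax)^T y = x^T (A^*) y, i.e. x^T A^T y = x^T (A^*) y. Since this holds for all x, y, we must have A^* = A^T. Therefore
A^* =
[[2, -1],
 [-1, 0],
 [-3, 2]].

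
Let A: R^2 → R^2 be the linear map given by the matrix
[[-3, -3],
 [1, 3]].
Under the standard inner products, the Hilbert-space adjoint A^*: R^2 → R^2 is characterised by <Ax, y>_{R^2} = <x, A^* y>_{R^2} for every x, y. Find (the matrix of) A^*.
A^* = A^T =
[[-3, 1],
 [-3, 3]]

For real matrices with standard dot products, the defining identity <Ax, y> = <x, A^* y> gives (Ax)^T y = x^T (A^*) y, i.e. x^T A^T y = x^T (A^*) y. Since this holds for all x, y, we must have A^* = A^T. Therefore
A^* =
[[-3, 1],
 [-3, 3]].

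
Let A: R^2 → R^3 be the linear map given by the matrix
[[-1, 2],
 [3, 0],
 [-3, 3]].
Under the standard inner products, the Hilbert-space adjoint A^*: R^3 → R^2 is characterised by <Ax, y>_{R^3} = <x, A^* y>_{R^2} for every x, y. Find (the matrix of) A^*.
A^* = A^T =
[[-1, 3, -3],
 [2, 0, 3]]

For real matrices with standard dot products, the defining identity <Ax, y> = <x, A^* y> gives (Ax)^T y = x^T (A^*) y, i.e. x^T A^T y = x^T (A^*) y. Since this holds for all x, y, we must have A^* = A^T. Therefore
A^* =
[[-1, 3, -3],
 [2, 0, 3]].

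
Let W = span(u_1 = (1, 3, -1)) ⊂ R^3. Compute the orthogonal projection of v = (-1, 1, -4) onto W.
proj_W(v) = (6/11, 18/11, -6/11)

Set up U = [u_1 | ... | u_1] ∈ R^(3×1). The projector onto W = col(U) is P = U (U^T U)^(-1) U^T.
Compute U^T U =
  [11],
and U^T v = (6).
Solve U^T U · c = U^T v for the coefficients: c = (6/11). The projection is proj_W(v) = U c.
Check: (v - proj_W(v)) · u_1 = 0  (should be 0).
Result: proj_W(v) = (6/11, 18/11, -6/11).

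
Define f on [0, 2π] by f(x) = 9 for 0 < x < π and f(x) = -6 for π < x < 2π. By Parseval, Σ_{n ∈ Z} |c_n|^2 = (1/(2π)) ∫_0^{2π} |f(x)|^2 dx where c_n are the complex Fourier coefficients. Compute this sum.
Σ |c_n|^2 = 117/2

Parseval equates the L^2 energy of f (normalised by 1/(2π)) with the ℓ^2 sum of its Fourier coefficients: (1/(2π)) ∫_0^{2π} |f|^2 = Σ |c_n|^2.
Compute the left side: (1/(2π)) [∫_0^π 9^2 dx + ∫_π^{2π} (-6)^2 dx] = (1/(2π)) · (81π + 36π) = (81 + 36)/2 = 117/2.
So Σ_{n ∈ Z} |c_n|^2 = 117/2.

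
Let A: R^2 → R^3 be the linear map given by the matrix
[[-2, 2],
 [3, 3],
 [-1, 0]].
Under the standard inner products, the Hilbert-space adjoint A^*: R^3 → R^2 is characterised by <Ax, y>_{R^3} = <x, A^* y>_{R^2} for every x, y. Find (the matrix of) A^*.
A^* = A^T =
[[-2, 3, -1],
 [2, 3, 0]]

For real matrices with standard dot products, the defining identity <Ax, y> = <x, A^* y> gives (Ax)^T y = x^T (A^*) y, i.e. x^T A^T y = x^T (A^*) y. Since this holds for all x, y, we must have A^* = A^T. Therefore
A^* =
[[-2, 3, -1],
 [2, 3, 0]].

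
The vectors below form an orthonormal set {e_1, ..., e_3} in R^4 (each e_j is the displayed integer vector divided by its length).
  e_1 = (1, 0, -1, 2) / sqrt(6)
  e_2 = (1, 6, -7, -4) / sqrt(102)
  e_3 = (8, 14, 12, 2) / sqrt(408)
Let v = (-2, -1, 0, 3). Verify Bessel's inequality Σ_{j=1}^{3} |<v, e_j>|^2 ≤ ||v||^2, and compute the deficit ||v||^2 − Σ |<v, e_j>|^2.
Σ |<v, e_j>|^2 = 8; ||v||^2 = 14; deficit = 6

Write each e_j = u_j / sqrt(<u_j, u_j>) where u_j is the displayed integer vector. Then <v, e_j> = <v, u_j> / sqrt(<u_j, u_j>), so |<v, e_j>|^2 = <v, u_j>^2 / <u_j, u_j>.
Coefficients: <v, e_1> = 4/sqrt(6), <v, e_2> = -20/sqrt(102), <v, e_3> = -24/sqrt(408).
Square and sum: Σ |<v, e_j>|^2 = 8.
Compute ||v||^2 = v·v = 14.
Deficit = 14 − 8 = 6 ≥ 0, confirming Bessel's inequality. (The deficit equals ||v − Σ <v,e_j> e_j||^2, the squared distance from v to span{e_j}.)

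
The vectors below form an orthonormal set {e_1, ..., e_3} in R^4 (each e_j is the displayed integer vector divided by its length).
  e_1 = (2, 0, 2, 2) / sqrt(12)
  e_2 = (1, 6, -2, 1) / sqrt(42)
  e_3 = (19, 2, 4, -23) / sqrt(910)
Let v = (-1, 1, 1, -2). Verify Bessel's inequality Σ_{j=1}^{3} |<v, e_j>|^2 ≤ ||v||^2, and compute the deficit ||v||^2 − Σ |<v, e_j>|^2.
Σ |<v, e_j>|^2 = 166/65; ||v||^2 = 7; deficit = 289/65

Write each e_j = u_j / sqrt(<u_j, u_j>) where u_j is the displayed integer vector. Then <v, e_j> = <v, u_j> / sqrt(<u_j, u_j>), so |<v, e_j>|^2 = <v, u_j>^2 / <u_j, u_j>.
Coefficients: <v, e_1> = -4/sqrt(12), <v, e_2> = 1/sqrt(42), <v, e_3> = 33/sqrt(910).
Square and sum: Σ |<v, e_j>|^2 = 166/65.
Compute ||v||^2 = v·v = 7.
Deficit = 7 − 166/65 = 289/65 ≥ 0, confirming Bessel's inequality. (The deficit equals ||v − Σ <v,e_j> e_j||^2, the squared distance from v to span{e_j}.)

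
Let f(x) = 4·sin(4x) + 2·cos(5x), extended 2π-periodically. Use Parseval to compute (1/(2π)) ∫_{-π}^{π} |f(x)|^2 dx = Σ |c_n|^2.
Σ |c_n|^2 = 10

Expand |f|^2 and use orthogonality of {sin(nx), cos(mx)} on [-π, π]:
  ∫_{-π}^{π} sin(nx)^2 dx = π, ∫ cos(mx)^2 dx = π, and cross terms integrate to 0.
So ∫_{-π}^{π} f(x)^2 dx = 4^2 · π + 2^2 · π = (16 + 4)π.
Divide by 2π: (16 + 4)/2 = 10.
By Parseval, this equals Σ |c_n|^2.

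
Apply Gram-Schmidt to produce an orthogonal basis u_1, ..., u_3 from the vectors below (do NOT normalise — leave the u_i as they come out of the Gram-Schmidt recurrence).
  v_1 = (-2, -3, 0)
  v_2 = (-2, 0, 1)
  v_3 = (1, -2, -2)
Orthogonal basis:
  u_1 = (-2, -3, 0)
  u_2 = (-18/13, 12/13, 1)
  u_3 = (-15/49, 10/49, -30/49)

Apply the Gram-Schmidt recurrence
  u_1 = v_1
  u_i = v_i − Σ_{j<i} ((v_i · u_j) / (u_j · u_j)) · u_j.

Step by step this gives:
  u_1 = (-2, -3, 0)
  u_2 = (-18/13, 12/13, 1)
  u_3 = (-15/49, 10/49, -30/49)

Orthogonality check:
  u_2 · u_1 = 0 (should be 0)
  u_3 · u_1 = 0 (should be 0)
  u_3 · u_2 = 0 (should be 0)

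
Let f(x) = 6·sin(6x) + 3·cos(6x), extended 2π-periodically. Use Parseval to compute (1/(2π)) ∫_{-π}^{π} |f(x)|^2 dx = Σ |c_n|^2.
Σ |c_n|^2 = 45/2

Expand |f|^2 and use orthogonality of {sin(nx), cos(mx)} on [-π, π]:
  ∫_{-π}^{π} sin(nx)^2 dx = π, ∫ cos(mx)^2 dx = π, and cross terms integrate to 0.
So ∫_{-π}^{π} f(x)^2 dx = 6^2 · π + 3^2 · π = (36 + 9)π.
Divide by 2π: (36 + 9)/2 = 45/2.
By Parseval, this equals Σ |c_n|^2.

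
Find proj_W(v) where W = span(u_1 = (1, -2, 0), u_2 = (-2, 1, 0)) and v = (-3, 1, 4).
proj_W(v) = (-3, 1, 0)

Set up U = [u_1 | ... | u_2] ∈ R^(3×2). The projector onto W = col(U) is P = U (U^T U)^(-1) U^T.
Compute U^T U =
  [5, -4]
  [-4, 5],
and U^T v = (-5, 7).
Solve U^T U · c = U^T v for the coefficients: c = (1/3, 5/3). The projection is proj_W(v) = U c.
Check: (v - proj_W(v)) · u_1 = 0  (should be 0).
Check: (v - proj_W(v)) · u_2 = 0  (should be 0).
Result: proj_W(v) = (-3, 1, 0).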